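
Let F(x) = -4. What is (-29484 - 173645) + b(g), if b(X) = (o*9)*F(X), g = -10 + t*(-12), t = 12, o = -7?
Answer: -202877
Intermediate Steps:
g = -154 (g = -10 + 12*(-12) = -10 - 144 = -154)
b(X) = 252 (b(X) = -7*9*(-4) = -63*(-4) = 252)
(-29484 - 173645) + b(g) = (-29484 - 173645) + 252 = -203129 + 252 = -202877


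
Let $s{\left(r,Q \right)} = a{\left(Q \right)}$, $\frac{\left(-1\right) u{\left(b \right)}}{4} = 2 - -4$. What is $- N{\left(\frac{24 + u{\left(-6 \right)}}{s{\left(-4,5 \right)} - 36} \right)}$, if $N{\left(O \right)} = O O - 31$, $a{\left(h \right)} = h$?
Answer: $31$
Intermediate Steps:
$u{\left(b \right)} = -24$ ($u{\left(b \right)} = - 4 \left(2 - -4\right) = - 4 \left(2 + 4\right) = \left(-4\right) 6 = -24$)
$s{\left(r,Q \right)} = Q$
$N{\left(O \right)} = -31 + O^{2}$ ($N{\left(O \right)} = O^{2} - 31 = -31 + O^{2}$)
$- N{\left(\frac{24 + u{\left(-6 \right)}}{s{\left(-4,5 \right)} - 36} \right)} = - (-31 + \left(\frac{24 - 24}{5 - 36}\right)^{2}) = - (-31 + \left(\frac{0}{-31}\right)^{2}) = - (-31 + \left(0 \left(- \frac{1}{31}\right)\right)^{2}) = - (-31 + 0^{2}) = - (-31 + 0) = \left(-1\right) \left(-31\right) = 31$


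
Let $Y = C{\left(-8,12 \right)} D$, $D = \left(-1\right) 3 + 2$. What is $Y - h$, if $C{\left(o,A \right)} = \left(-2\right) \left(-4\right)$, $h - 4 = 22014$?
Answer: $-22026$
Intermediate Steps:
$h = 22018$ ($h = 4 + 22014 = 22018$)
$C{\left(o,A \right)} = 8$
$D = -1$ ($D = -3 + 2 = -1$)
$Y = -8$ ($Y = 8 \left(-1\right) = -8$)
$Y - h = -8 - 22018 = -22026$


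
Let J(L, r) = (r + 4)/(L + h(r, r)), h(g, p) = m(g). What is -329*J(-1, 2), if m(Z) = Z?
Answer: -1974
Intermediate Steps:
h(g, p) = g
J(L, r) = (4 + r)/(L + r) (J(L, r) = (r + 4)/(L + r) = (4 + r)/(L + r))
-329*J(-1, 2) = -329*(4 + 2)/(-1 + 2) = -329*6/1 = -329*6 = -1974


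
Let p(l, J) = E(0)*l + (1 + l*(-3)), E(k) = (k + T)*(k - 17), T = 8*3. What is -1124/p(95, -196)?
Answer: 281/9761 ≈ 0.028788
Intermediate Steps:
T = 24
E(k) = (-17 + k)*(24 + k) (E(k) = (k + 24)*(k - 17) = (24 + k)*(-17 + k) = (-17 + k)*(24 + k))
p(l, J) = 1 - 411*l (p(l, J) = (-408 + 0² + 7*0)*l + (1 + l*(-3)) = (-408 + 0 + 0)*l + (1 - 3*l) = -408*l + (1 - 3*l) = 1 - 411*l)
-1124/p(95, -196) = -1124/(1 - 411*95) = -1124/(1 - 39045) = -1124/(-39044) = -1124*(-1/39044) = 281/9761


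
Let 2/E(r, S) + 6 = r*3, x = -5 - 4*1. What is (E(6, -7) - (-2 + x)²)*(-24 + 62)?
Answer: -13775/3 ≈ -4591.7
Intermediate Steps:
x = -9 (x = -5 - 4 = -9)
E(r, S) = 2/(-6 + 3*r) (E(r, S) = 2/(-6 + r*3) = 2/(-6 + 3*r))
(E(6, -7) - (-2 + x)²)*(-24 + 62) = (2/(3*(-2 + 6)) - (-2 - 9)²)*(-24 + 62) = ((⅔)/4 - 1*(-11)²)*38 = ((⅔)*(¼) - 1*121)*38 = (⅙ - 121)*38 = -725/6*38 = -13775/3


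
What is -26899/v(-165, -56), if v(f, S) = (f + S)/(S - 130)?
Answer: -5003214/221 ≈ -22639.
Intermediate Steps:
v(f, S) = (S + f)/(-130 + S)
-26899/v(-165, -56) = -26899*(-130 - 56)/(-56 - 165) = -26899/(-221/(-186)) = -26899/((-1/186*(-221))) = -26899/221/186 = -26899*186/221 = -5003214/221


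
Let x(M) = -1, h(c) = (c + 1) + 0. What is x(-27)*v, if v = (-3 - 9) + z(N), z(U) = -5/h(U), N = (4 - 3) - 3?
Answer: 7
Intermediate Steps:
N = -2 (N = 1 - 3 = -2)
h(c) = 1 + c (h(c) = (1 + c) + 0 = 1 + c)
z(U) = -5/(1 + U)
v = -7 (v = (-3 - 9) - 5/(1 - 2) = -12 - 5/(-1) = -12 - 5*(-1) = -12 + 5 = -7)
x(-27)*v = -1*(-7) = 7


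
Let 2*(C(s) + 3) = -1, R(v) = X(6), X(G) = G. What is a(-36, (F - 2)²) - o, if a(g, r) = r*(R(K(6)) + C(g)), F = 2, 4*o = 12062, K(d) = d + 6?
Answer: -6031/2 ≈ -3015.5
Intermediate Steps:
K(d) = 6 + d
R(v) = 6
o = 6031/2 (o = (¼)*12062 = 6031/2 ≈ 3015.5)
C(s) = -7/2 (C(s) = -3 + (½)*(-1) = -3 - ½ = -7/2)
a(g, r) = 5*r/2 (a(g, r) = r*(6 - 7/2) = r*(5/2) = 5*r/2)
a(-36, (F - 2)²) - o = 5*(2 - 2)²/2 - 1*6031/2 = (5/2)*0² - 6031/2 = (5/2)*0 - 6031/2 = 0 - 6031/2 = -6031/2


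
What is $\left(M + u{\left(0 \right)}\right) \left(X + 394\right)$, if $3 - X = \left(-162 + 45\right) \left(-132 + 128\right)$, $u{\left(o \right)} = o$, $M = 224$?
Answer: $-15904$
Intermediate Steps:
$X = -465$ ($X = 3 - \left(-162 + 45\right) \left(-132 + 128\right) = 3 - \left(-117\right) \left(-4\right) = 3 - 468 = -465$)
$\left(M + u{\left(0 \right)}\right) \left(X + 394\right) = \left(224 + 0\right) \left(-465 + 394\right) = 224 \left(-71\right) = -15904$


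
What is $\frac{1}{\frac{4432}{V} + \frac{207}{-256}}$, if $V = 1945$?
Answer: $\frac{497920}{731977} \approx 0.68024$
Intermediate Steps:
$\frac{1}{\frac{4432}{V} + \frac{207}{-256}} = \frac{1}{\frac{4432}{1945} + \frac{207}{-256}} = \frac{1}{4432 \cdot \frac{1}{1945} + 207 \left(- \frac{1}{256}\right)} = \frac{1}{\frac{4432}{1945} - \frac{207}{256}} = \frac{1}{\frac{731977}{497920}} = \frac{497920}{731977}$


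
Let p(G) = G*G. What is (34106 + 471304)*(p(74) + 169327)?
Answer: 88347184230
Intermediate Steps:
p(G) = G**2
(34106 + 471304)*(p(74) + 169327) = (34106 + 471304)*(74**2 + 169327) = 505410*(5476 + 169327) = 505410*174803 = 88347184230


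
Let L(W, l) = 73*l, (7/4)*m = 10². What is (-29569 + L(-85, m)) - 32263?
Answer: -403624/7 ≈ -57661.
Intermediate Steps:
m = 400/7 (m = (4/7)*10² = (4/7)*100 = 400/7 ≈ 57.143)
(-29569 + L(-85, m)) - 32263 = (-29569 + 73*(400/7)) - 32263 = (-29569 + 29200/7) - 32263 = -177783/7 - 32263 = -403624/7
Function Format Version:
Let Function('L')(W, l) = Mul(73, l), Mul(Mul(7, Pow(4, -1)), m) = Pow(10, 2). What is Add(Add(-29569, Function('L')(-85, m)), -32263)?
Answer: Rational(-403624, 7) ≈ -57661.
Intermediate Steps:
m = Rational(400, 7) (m = Mul(Rational(4, 7), Pow(10, 2)) = Mul(Rational(4, 7), 100) = Rational(400, 7) ≈ 57.143)
Add(Add(-29569, Function('L')(-85, m)), -32263) = Add(Add(-29569, Mul(73, Rational(400, 7))), -32263) = Add(Add(-29569, Rational(29200, 7)), -32263) = Add(Rational(-177783, 7), -32263) = Rational(-403624, 7)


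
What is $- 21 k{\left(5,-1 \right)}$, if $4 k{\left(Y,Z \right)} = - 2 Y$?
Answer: $\frac{105}{2} \approx 52.5$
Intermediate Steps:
$k{\left(Y,Z \right)} = - \frac{Y}{2}$ ($k{\left(Y,Z \right)} = \frac{\left(-2\right) Y}{4} = - \frac{Y}{2}$)
$- 21 k{\left(5,-1 \right)} = - 21 \left(\left(- \frac{1}{2}\right) 5\right) = \left(-21\right) \left(- \frac{5}{2}\right) = \frac{105}{2}$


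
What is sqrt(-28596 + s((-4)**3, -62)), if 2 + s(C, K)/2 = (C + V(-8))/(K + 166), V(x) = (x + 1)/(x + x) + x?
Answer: I*sqrt(309352485)/104 ≈ 169.12*I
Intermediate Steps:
V(x) = x + (1 + x)/(2*x) (V(x) = (1 + x)/((2*x)) + x = (1 + x)*(1/(2*x)) + x = (1 + x)/(2*x) + x = x + (1 + x)/(2*x))
s(C, K) = -4 + 2*(-121/16 + C)/(166 + K) (s(C, K) = -4 + 2*((C + (1/2 - 8 + (1/2)/(-8)))/(K + 166)) = -4 + 2*((C + (1/2 - 8 + (1/2)*(-1/8)))/(166 + K)) = -4 + 2*((C + (1/2 - 8 - 1/16))/(166 + K)) = -4 + 2*((C - 121/16)/(166 + K)) = -4 + 2*((-121/16 + C)/(166 + K)) = -4 + 2*(-121/16 + C)/(166 + K))
sqrt(-28596 + s((-4)**3, -62)) = sqrt(-28596 + (-5433 - 32*(-62) + 16*(-4)**3)/(8*(166 - 62))) = sqrt(-28596 + (1/8)*(-5433 + 1984 + 16*(-64))/104) = sqrt(-28596 + (1/8)*(1/104)*(-5433 + 1984 - 1024)) = sqrt(-28596 + (1/8)*(1/104)*(-4473)) = sqrt(-28596 - 4473/832) = sqrt(-23796345/832) = I*sqrt(309352485)/104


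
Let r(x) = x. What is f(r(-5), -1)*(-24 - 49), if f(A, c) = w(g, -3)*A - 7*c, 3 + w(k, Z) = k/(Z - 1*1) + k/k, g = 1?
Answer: -5329/4 ≈ -1332.3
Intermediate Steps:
w(k, Z) = -2 + k/(-1 + Z) (w(k, Z) = -3 + (k/(Z - 1*1) + k/k) = -3 + (k/(Z - 1) + 1) = -3 + (k/(-1 + Z) + 1) = -3 + (1 + k/(-1 + Z)) = -2 + k/(-1 + Z))
f(A, c) = -7*c - 9*A/4 (f(A, c) = ((2 + 1 - 2*(-3))/(-1 - 3))*A - 7*c = ((2 + 1 + 6)/(-4))*A - 7*c = (-1/4*9)*A - 7*c = -9*A/4 - 7*c = -7*c - 9*A/4)
f(r(-5), -1)*(-24 - 49) = (-7*(-1) - 9/4*(-5))*(-24 - 49) = (7 + 45/4)*(-73) = (73/4)*(-73) = -5329/4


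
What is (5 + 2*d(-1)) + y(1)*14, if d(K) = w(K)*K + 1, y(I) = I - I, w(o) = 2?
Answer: 3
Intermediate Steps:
y(I) = 0
d(K) = 1 + 2*K (d(K) = 2*K + 1 = 1 + 2*K)
(5 + 2*d(-1)) + y(1)*14 = (5 + 2*(1 + 2*(-1))) + 0*14 = (5 + 2*(1 - 2)) + 0 = (5 + 2*(-1)) + 0 = (5 - 2) + 0 = 3 + 0 = 3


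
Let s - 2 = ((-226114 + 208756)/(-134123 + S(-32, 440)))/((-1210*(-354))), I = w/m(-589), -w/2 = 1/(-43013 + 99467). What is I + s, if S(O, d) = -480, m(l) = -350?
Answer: 123291816487513/61645895844225 ≈ 2.0000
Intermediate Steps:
w = -1/28227 (w = -2/(-43013 + 99467) = -2/56454 = -2*1/56454 = -1/28227 ≈ -3.5427e-5)
I = 1/9879450 (I = -1/28227/(-350) = -1/28227*(-1/350) = 1/9879450 ≈ 1.0122e-7)
s = 1747147203/873573470 (s = 2 + ((-226114 + 208756)/(-134123 - 480))/((-1210*(-354))) = 2 - 17358/(-134603)/428340 = 2 - 17358*(-1/134603)*(1/428340) = 2 + (17358/134603)*(1/428340) = 2 + 263/873573470 = 1747147203/873573470 ≈ 2.0000)
I + s = 1/9879450 + 1747147203/873573470 = 123291816487513/61645895844225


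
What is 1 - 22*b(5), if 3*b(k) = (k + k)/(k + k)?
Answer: -19/3 ≈ -6.3333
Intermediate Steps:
b(k) = ⅓ (b(k) = ((k + k)/(k + k))/3 = ((2*k)/((2*k)))/3 = ((2*k)*(1/(2*k)))/3 = (⅓)*1 = ⅓)
1 - 22*b(5) = 1 - 22*⅓ = 1 - 22/3 = -19/3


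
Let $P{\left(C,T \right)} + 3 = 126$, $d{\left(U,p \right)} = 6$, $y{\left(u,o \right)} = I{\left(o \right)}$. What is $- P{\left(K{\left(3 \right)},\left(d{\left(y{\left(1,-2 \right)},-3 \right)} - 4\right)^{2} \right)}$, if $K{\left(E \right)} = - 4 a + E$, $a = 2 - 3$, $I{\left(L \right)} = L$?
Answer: $-123$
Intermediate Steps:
$y{\left(u,o \right)} = o$
$a = -1$
$K{\left(E \right)} = 4 + E$ ($K{\left(E \right)} = \left(-4\right) \left(-1\right) + E = 4 + E$)
$P{\left(C,T \right)} = 123$ ($P{\left(C,T \right)} = -3 + 126 = 123$)
$- P{\left(K{\left(3 \right)},\left(d{\left(y{\left(1,-2 \right)},-3 \right)} - 4\right)^{2} \right)} = \left(-1\right) 123 = -123$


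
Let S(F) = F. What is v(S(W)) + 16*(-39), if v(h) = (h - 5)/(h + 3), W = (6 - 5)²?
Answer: -625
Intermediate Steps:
W = 1 (W = 1² = 1)
v(h) = (-5 + h)/(3 + h)
v(S(W)) + 16*(-39) = (-5 + 1)/(3 + 1) + 16*(-39) = -4/4 - 624 = (¼)*(-4) - 624 = -1 - 624 = -625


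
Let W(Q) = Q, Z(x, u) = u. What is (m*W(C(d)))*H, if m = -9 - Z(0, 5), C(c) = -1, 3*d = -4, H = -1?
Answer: -14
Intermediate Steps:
d = -4/3 (d = (⅓)*(-4) = -4/3 ≈ -1.3333)
m = -14 (m = -9 - 1*5 = -9 - 5 = -14)
(m*W(C(d)))*H = -14*(-1)*(-1) = 14*(-1) = -14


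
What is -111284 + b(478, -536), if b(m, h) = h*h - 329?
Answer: 175683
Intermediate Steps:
b(m, h) = -329 + h² (b(m, h) = h² - 329 = -329 + h²)
-111284 + b(478, -536) = -111284 + (-329 + (-536)²) = -111284 + (-329 + 287296) = -111284 + 286967 = 175683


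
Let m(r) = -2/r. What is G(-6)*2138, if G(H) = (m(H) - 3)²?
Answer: 136832/9 ≈ 15204.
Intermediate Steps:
G(H) = (-3 - 2/H)² (G(H) = (-2/H - 3)² = (-3 - 2/H)²)
G(-6)*2138 = ((2 + 3*(-6))²/(-6)²)*2138 = ((2 - 18)²/36)*2138 = ((1/36)*(-16)²)*2138 = ((1/36)*256)*2138 = (64/9)*2138 = 136832/9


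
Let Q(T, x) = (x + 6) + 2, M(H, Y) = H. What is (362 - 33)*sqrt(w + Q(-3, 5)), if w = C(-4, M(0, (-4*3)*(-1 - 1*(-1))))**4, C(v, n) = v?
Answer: 329*sqrt(269) ≈ 5396.0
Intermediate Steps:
Q(T, x) = 8 + x (Q(T, x) = (6 + x) + 2 = 8 + x)
w = 256 (w = (-4)**4 = 256)
(362 - 33)*sqrt(w + Q(-3, 5)) = (362 - 33)*sqrt(256 + (8 + 5)) = 329*sqrt(256 + 13) = 329*sqrt(269)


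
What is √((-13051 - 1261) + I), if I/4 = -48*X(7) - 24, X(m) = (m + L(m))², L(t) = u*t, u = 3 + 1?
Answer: 2*I*√62402 ≈ 499.61*I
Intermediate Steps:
u = 4
L(t) = 4*t
X(m) = 25*m² (X(m) = (m + 4*m)² = (5*m)² = 25*m²)
I = -235296 (I = 4*(-1200*7² - 24) = 4*(-1200*49 - 24) = 4*(-48*1225 - 24) = 4*(-58800 - 24) = 4*(-58824) = -235296)
√((-13051 - 1261) + I) = √((-13051 - 1261) - 235296) = √(-14312 - 235296) = √(-249608) = 2*I*√62402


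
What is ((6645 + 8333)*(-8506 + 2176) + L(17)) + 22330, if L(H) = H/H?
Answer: -94788409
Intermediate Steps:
L(H) = 1
((6645 + 8333)*(-8506 + 2176) + L(17)) + 22330 = ((6645 + 8333)*(-8506 + 2176) + 1) + 22330 = (14978*(-6330) + 1) + 22330 = (-94810740 + 1) + 22330 = -94810739 + 22330 = -94788409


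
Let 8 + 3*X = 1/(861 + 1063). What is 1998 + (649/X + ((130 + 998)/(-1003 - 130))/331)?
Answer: 10127550008322/5771978993 ≈ 1754.6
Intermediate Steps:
X = -15391/5772 (X = -8/3 + 1/(3*(861 + 1063)) = -8/3 + (⅓)/1924 = -8/3 + (⅓)*(1/1924) = -8/3 + 1/5772 = -15391/5772 ≈ -2.6665)
1998 + (649/X + ((130 + 998)/(-1003 - 130))/331) = 1998 + (649/(-15391/5772) + ((130 + 998)/(-1003 - 130))/331) = 1998 + (649*(-5772/15391) + (1128/(-1133))*(1/331)) = 1998 + (-3746028/15391 + (1128*(-1/1133))*(1/331)) = 1998 + (-3746028/15391 - 1128/1133*1/331) = 1998 + (-3746028/15391 - 1128/375023) = 1998 - 1404864019692/5771978993 = 10127550008322/5771978993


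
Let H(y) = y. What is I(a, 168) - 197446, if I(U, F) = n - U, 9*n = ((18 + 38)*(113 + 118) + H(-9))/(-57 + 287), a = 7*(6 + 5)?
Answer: -136286561/690 ≈ -1.9752e+5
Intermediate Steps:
a = 77 (a = 7*11 = 77)
n = 4309/690 (n = (((18 + 38)*(113 + 118) - 9)/(-57 + 287))/9 = ((56*231 - 9)/230)/9 = ((12936 - 9)*(1/230))/9 = (12927*(1/230))/9 = (⅑)*(12927/230) = 4309/690 ≈ 6.2449)
I(U, F) = 4309/690 - U
I(a, 168) - 197446 = (4309/690 - 1*77) - 197446 = (4309/690 - 77) - 197446 = -48821/690 - 197446 = -136286561/690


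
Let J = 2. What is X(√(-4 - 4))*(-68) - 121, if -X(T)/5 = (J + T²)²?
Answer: 12119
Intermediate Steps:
X(T) = -5*(2 + T²)²
X(√(-4 - 4))*(-68) - 121 = -5*(2 + (√(-4 - 4))²)²*(-68) - 121 = -5*(2 + (√(-8))²)²*(-68) - 121 = -5*(2 + (2*I*√2)²)²*(-68) - 121 = -5*(2 - 8)²*(-68) - 121 = -5*(-6)²*(-68) - 121 = -5*36*(-68) - 121 = -180*(-68) - 121 = 12240 - 121 = 12119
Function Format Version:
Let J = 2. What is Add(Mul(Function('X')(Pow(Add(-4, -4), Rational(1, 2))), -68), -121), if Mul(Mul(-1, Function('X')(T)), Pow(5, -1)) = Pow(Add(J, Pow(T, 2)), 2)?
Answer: 12119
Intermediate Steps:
Function('X')(T) = Mul(-5, Pow(Add(2, Pow(T, 2)), 2))
Add(Mul(Function('X')(Pow(Add(-4, -4), Rational(1, 2))), -68), -121) = Add(Mul(Mul(-5, Pow(Add(2, Pow(Pow(Add(-4, -4), Rational(1, 2)), 2)), 2)), -68), -121) = Add(Mul(Mul(-5, Pow(Add(2, Pow(Pow(-8, Rational(1, 2)), 2)), 2)), -68), -121) = Add(Mul(Mul(-5, Pow(Add(2, Pow(Mul(2, I, Pow(2, Rational(1, 2))), 2)), 2)), -68), -121) = Add(Mul(Mul(-5, Pow(Add(2, -8), 2)), -68), -121) = Add(Mul(Mul(-5, Pow(-6, 2)), -68), -121) = Add(Mul(Mul(-5, 36), -68), -121) = Add(Mul(-180, -68), -121) = Add(12240, -121) = 12119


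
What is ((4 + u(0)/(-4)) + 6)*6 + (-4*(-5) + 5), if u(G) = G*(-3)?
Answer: 85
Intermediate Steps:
u(G) = -3*G
((4 + u(0)/(-4)) + 6)*6 + (-4*(-5) + 5) = ((4 - 3*0/(-4)) + 6)*6 + (-4*(-5) + 5) = ((4 + 0*(-¼)) + 6)*6 + (20 + 5) = ((4 + 0) + 6)*6 + 25 = (4 + 6)*6 + 25 = 10*6 + 25 = 60 + 25 = 85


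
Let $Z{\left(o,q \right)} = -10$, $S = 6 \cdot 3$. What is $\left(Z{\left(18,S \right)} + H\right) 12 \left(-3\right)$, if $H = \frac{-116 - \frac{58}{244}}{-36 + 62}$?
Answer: $\frac{413109}{793} \approx 520.94$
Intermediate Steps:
$S = 18$
$H = - \frac{14181}{3172}$ ($H = \frac{-116 - \frac{29}{122}}{26} = \left(-116 - \frac{29}{122}\right) \frac{1}{26} = \left(- \frac{14181}{122}\right) \frac{1}{26} = - \frac{14181}{3172} \approx -4.4707$)
$\left(Z{\left(18,S \right)} + H\right) 12 \left(-3\right) = \left(-10 - \frac{14181}{3172}\right) 12 \left(-3\right) = \left(- \frac{45901}{3172}\right) \left(-36\right) = \frac{413109}{793}$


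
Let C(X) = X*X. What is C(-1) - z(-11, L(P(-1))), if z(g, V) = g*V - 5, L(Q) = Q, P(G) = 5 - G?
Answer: 72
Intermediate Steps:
z(g, V) = -5 + V*g (z(g, V) = V*g - 5 = -5 + V*g)
C(X) = X²
C(-1) - z(-11, L(P(-1))) = (-1)² - (-5 + (5 - 1*(-1))*(-11)) = 1 - (-5 + (5 + 1)*(-11)) = 1 - (-5 + 6*(-11)) = 1 - (-5 - 66) = 1 - 1*(-71) = 1 + 71 = 72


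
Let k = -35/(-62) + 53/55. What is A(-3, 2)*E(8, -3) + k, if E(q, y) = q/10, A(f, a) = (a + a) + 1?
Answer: 18851/3410 ≈ 5.5282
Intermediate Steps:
A(f, a) = 1 + 2*a (A(f, a) = 2*a + 1 = 1 + 2*a)
E(q, y) = q/10 (E(q, y) = q*(1/10) = q/10)
k = 5211/3410 (k = -35*(-1/62) + 53*(1/55) = 35/62 + 53/55 = 5211/3410 ≈ 1.5282)
A(-3, 2)*E(8, -3) + k = (1 + 2*2)*((1/10)*8) + 5211/3410 = (1 + 4)*(4/5) + 5211/3410 = 5*(4/5) + 5211/3410 = 4 + 5211/3410 = 18851/3410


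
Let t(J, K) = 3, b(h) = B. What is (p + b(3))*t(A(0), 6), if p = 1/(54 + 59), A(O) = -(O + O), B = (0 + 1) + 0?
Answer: 342/113 ≈ 3.0266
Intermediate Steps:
B = 1 (B = 1 + 0 = 1)
b(h) = 1
A(O) = -2*O
p = 1/113 ≈ 0.0088496
(p + b(3))*t(A(0), 6) = (1/113 + 1)*3 = (114/113)*3 = 342/113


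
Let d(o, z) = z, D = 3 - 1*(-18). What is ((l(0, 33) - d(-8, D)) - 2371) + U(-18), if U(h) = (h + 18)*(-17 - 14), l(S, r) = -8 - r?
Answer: -2433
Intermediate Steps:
D = 21 (D = 3 + 18 = 21)
U(h) = -558 - 31*h (U(h) = (18 + h)*(-31) = -558 - 31*h)
((l(0, 33) - d(-8, D)) - 2371) + U(-18) = (((-8 - 1*33) - 1*21) - 2371) + (-558 - 31*(-18)) = (((-8 - 33) - 21) - 2371) + (-558 + 558) = ((-41 - 21) - 2371) + 0 = (-62 - 2371) + 0 = -2433 + 0 = -2433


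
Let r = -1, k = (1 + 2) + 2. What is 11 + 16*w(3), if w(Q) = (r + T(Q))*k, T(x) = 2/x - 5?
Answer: -1247/3 ≈ -415.67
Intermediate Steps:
T(x) = -5 + 2/x
k = 5 (k = 3 + 2 = 5)
w(Q) = -30 + 10/Q (w(Q) = (-1 + (-5 + 2/Q))*5 = (-6 + 2/Q)*5 = -30 + 10/Q)
11 + 16*w(3) = 11 + 16*(-30 + 10/3) = 11 + 16*(-80/3) = 11 - 1280/3 = -1247/3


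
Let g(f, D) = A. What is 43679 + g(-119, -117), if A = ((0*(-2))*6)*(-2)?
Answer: 43679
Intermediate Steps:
A = 0 (A = (0*6)*(-2) = 0*(-2) = 0)
g(f, D) = 0
43679 + g(-119, -117) = 43679 + 0 = 43679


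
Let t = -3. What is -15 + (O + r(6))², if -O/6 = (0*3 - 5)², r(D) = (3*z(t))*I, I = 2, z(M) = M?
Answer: 28209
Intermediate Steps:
r(D) = -18 (r(D) = (3*(-3))*2 = -9*2 = -18)
O = -150 (O = -6*(0*3 - 5)² = -6*(0 - 5)² = -6*(-5)² = -6*25 = -150)
-15 + (O + r(6))² = -15 + (-150 - 18)² = -15 + (-168)² = -15 + 28224 = 28209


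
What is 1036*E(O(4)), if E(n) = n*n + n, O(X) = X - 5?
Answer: 0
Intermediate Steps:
O(X) = -5 + X
E(n) = n + n² (E(n) = n² + n = n + n²)
1036*E(O(4)) = 1036*((-5 + 4)*(1 + (-5 + 4))) = 1036*(-(1 - 1)) = 1036*(-1*0) = 1036*0 = 0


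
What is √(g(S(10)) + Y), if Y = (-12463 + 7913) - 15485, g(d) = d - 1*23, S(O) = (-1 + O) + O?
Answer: I*√20039 ≈ 141.56*I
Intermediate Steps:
S(O) = -1 + 2*O
g(d) = -23 + d (g(d) = d - 23 = -23 + d)
Y = -20035 (Y = -4550 - 15485 = -20035)
√(g(S(10)) + Y) = √((-23 + (-1 + 2*10)) - 20035) = √((-23 + (-1 + 20)) - 20035) = √((-23 + 19) - 20035) = √(-4 - 20035) = √(-20039) = I*√20039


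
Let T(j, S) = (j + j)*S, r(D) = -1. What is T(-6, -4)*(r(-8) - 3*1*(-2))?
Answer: 240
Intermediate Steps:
T(j, S) = 2*S*j (T(j, S) = (2*j)*S = 2*S*j)
T(-6, -4)*(r(-8) - 3*1*(-2)) = (2*(-4)*(-6))*(-1 - 3*1*(-2)) = 48*(-1 - 3*(-2)) = 48*(-1 + 6) = 48*5 = 240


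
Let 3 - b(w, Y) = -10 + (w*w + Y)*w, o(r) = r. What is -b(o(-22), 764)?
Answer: -27469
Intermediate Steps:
b(w, Y) = 13 - w*(Y + w**2) (b(w, Y) = 3 - (-10 + (w*w + Y)*w) = 3 - (-10 + (w**2 + Y)*w) = 3 - (-10 + (Y + w**2)*w) = 3 - (-10 + w*(Y + w**2)) = 3 + (10 - w*(Y + w**2)) = 13 - w*(Y + w**2))
-b(o(-22), 764) = -(13 - 1*(-22)**3 - 1*764*(-22)) = -(13 - 1*(-10648) + 16808) = -(13 + 10648 + 16808) = -1*27469 = -27469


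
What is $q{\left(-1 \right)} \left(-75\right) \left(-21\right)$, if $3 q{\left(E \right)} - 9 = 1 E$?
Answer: $4200$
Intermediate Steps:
$q{\left(E \right)} = 3 + \frac{E}{3}$ ($q{\left(E \right)} = 3 + \frac{1 E}{3} = 3 + \frac{E}{3}$)
$q{\left(-1 \right)} \left(-75\right) \left(-21\right) = \left(3 + \frac{1}{3} \left(-1\right)\right) \left(-75\right) \left(-21\right) = \left(3 - \frac{1}{3}\right) \left(-75\right) \left(-21\right) = \frac{8}{3} \left(-75\right) \left(-21\right) = \left(-200\right) \left(-21\right) = 4200$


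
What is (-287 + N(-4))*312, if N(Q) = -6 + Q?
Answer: -92664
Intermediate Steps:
(-287 + N(-4))*312 = (-287 + (-6 - 4))*312 = (-287 - 10)*312 = -297*312 = -92664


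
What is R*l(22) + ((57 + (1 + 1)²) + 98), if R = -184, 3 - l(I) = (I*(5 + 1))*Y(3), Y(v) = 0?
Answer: -393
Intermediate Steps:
l(I) = 3 (l(I) = 3 - I*(5 + 1)*0 = 3 - I*6*0 = 3 - 6*I*0 = 3 - 1*0 = 3 + 0 = 3)
R*l(22) + ((57 + (1 + 1)²) + 98) = -184*3 + ((57 + (1 + 1)²) + 98) = -552 + ((57 + 2²) + 98) = -552 + ((57 + 4) + 98) = -552 + (61 + 98) = -552 + 159 = -393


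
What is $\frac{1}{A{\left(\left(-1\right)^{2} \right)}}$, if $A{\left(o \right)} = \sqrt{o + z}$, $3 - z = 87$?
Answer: $- \frac{i \sqrt{83}}{83} \approx - 0.10976 i$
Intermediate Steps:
$z = -84$ ($z = 3 - 87 = -84$)
$A{\left(o \right)} = \sqrt{-84 + o}$ ($A{\left(o \right)} = \sqrt{o - 84} = \sqrt{-84 + o}$)
$\frac{1}{A{\left(\left(-1\right)^{2} \right)}} = \frac{1}{\sqrt{-84 + \left(-1\right)^{2}}} = \frac{1}{\sqrt{-84 + 1}} = \frac{1}{\sqrt{-83}} = \frac{1}{i \sqrt{83}} = - \frac{i \sqrt{83}}{83}$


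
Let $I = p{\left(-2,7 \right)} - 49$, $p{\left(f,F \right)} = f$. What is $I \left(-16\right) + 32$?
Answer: $848$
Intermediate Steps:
$I = -51$ ($I = -2 - 49 = -51$)
$I \left(-16\right) + 32 = \left(-51\right) \left(-16\right) + 32 = 816 + 32 = 848$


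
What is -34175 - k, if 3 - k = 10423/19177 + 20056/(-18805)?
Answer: -12325578079727/360623485 ≈ -34179.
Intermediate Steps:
k = 1270479852/360623485 (k = 3 - (10423/19177 + 20056/(-18805)) = 3 - (10423*(1/19177) + 20056*(-1/18805)) = 3 - (10423/19177 - 20056/18805) = 3 - 1*(-188609397/360623485) = 3 + 188609397/360623485 = 1270479852/360623485 ≈ 3.5230)
-34175 - k = -34175 - 1*1270479852/360623485 = -34175 - 1270479852/360623485 = -12325578079727/360623485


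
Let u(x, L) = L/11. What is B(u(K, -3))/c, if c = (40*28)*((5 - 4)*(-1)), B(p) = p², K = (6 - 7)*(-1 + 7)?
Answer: -9/135520 ≈ -6.6411e-5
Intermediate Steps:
K = -6 (K = -1*6 = -6)
u(x, L) = L/11 (u(x, L) = L*(1/11) = L/11)
c = -1120 (c = 1120*(1*(-1)) = 1120*(-1) = -1120)
B(u(K, -3))/c = ((1/11)*(-3))²/(-1120) = (-3/11)²*(-1/1120) = (9/121)*(-1/1120) = -9/135520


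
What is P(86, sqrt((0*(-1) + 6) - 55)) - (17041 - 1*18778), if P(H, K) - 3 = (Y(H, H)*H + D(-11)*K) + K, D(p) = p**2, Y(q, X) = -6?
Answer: 1224 + 854*I ≈ 1224.0 + 854.0*I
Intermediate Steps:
P(H, K) = 3 - 6*H + 122*K (P(H, K) = 3 + ((-6*H + (-11)**2*K) + K) = 3 + ((-6*H + 121*K) + K) = 3 + (-6*H + 122*K) = 3 - 6*H + 122*K)
P(86, sqrt((0*(-1) + 6) - 55)) - (17041 - 1*18778) = (3 - 6*86 + 122*sqrt((0*(-1) + 6) - 55)) - (17041 - 1*18778) = (3 - 516 + 122*sqrt((0 + 6) - 55)) - (17041 - 18778) = (3 - 516 + 122*sqrt(6 - 55)) - 1*(-1737) = (3 - 516 + 122*sqrt(-49)) + 1737 = (3 - 516 + 122*(7*I)) + 1737 = (3 - 516 + 854*I) + 1737 = (-513 + 854*I) + 1737 = 1224 + 854*I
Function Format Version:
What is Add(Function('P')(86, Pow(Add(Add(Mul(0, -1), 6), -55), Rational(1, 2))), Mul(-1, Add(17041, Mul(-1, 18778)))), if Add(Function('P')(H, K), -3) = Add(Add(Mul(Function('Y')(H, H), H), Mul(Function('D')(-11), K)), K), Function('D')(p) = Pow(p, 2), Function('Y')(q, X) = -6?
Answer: Add(1224, Mul(854, I)) ≈ Add(1224.0, Mul(854.00, I))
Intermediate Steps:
Function('P')(H, K) = Add(3, Mul(-6, H), Mul(122, K)) (Function('P')(H, K) = Add(3, Add(Add(Mul(-6, H), Mul(Pow(-11, 2), K)), K)) = Add(3, Add(Add(Mul(-6, H), Mul(121, K)), K)) = Add(3, Add(Mul(-6, H), Mul(122, K))) = Add(3, Mul(-6, H), Mul(122, K)))
Add(Function('P')(86, Pow(Add(Add(Mul(0, -1), 6), -55), Rational(1, 2))), Mul(-1, Add(17041, Mul(-1, 18778)))) = Add(Add(3, Mul(-6, 86), Mul(122, Pow(Add(Add(Mul(0, -1), 6), -55), Rational(1, 2)))), Mul(-1, Add(17041, Mul(-1, 18778)))) = Add(Add(3, -516, Mul(122, Pow(Add(Add(0, 6), -55), Rational(1, 2)))), Mul(-1, Add(17041, -18778))) = Add(Add(3, -516, Mul(122, Pow(Add(6, -55), Rational(1, 2)))), Mul(-1, -1737)) = Add(Add(3, -516, Mul(122, Pow(-49, Rational(1, 2)))), 1737) = Add(Add(3, -516, Mul(122, Mul(7, I))), 1737) = Add(Add(3, -516, Mul(854, I)), 1737) = Add(Add(-513, Mul(854, I)), 1737) = Add(1224, Mul(854, I))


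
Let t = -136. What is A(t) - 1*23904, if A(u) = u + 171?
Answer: -23869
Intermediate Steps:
A(u) = 171 + u
A(t) - 1*23904 = (171 - 136) - 1*23904 = 35 - 23904 = -23869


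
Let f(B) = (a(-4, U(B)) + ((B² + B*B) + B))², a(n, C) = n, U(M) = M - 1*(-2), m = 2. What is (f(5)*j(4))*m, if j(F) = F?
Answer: 20808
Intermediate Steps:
U(M) = 2 + M (U(M) = M + 2 = 2 + M)
f(B) = (-4 + B + 2*B²)² (f(B) = (-4 + ((B² + B*B) + B))² = (-4 + ((B² + B²) + B))² = (-4 + (2*B² + B))² = (-4 + (B + 2*B²))² = (-4 + B + 2*B²)²)
(f(5)*j(4))*m = ((-4 + 5 + 2*5²)²*4)*2 = ((-4 + 5 + 2*25)²*4)*2 = ((-4 + 5 + 50)²*4)*2 = (51²*4)*2 = (2601*4)*2 = 10404*2 = 20808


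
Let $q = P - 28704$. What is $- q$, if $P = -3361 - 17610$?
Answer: $49675$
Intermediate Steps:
$P = -20971$
$q = -49675$ ($q = -20971 - 28704 = -49675$)
$- q = \left(-1\right) \left(-49675\right) = 49675$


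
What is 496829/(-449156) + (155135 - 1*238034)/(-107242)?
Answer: -8023176187/24084193876 ≈ -0.33313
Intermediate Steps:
496829/(-449156) + (155135 - 1*238034)/(-107242) = 496829*(-1/449156) + (155135 - 238034)*(-1/107242) = -496829/449156 - 82899*(-1/107242) = -496829/449156 + 82899/107242 = -8023176187/24084193876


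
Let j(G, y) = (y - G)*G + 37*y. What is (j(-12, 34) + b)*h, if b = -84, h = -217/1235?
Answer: -134974/1235 ≈ -109.29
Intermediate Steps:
h = -217/1235 (h = -217*1/1235 = -217/1235 ≈ -0.17571)
j(G, y) = 37*y + G*(y - G) (j(G, y) = G*(y - G) + 37*y = 37*y + G*(y - G))
(j(-12, 34) + b)*h = ((-1*(-12)**2 + 37*34 - 12*34) - 84)*(-217/1235) = ((-1*144 + 1258 - 408) - 84)*(-217/1235) = ((-144 + 1258 - 408) - 84)*(-217/1235) = (706 - 84)*(-217/1235) = 622*(-217/1235) = -134974/1235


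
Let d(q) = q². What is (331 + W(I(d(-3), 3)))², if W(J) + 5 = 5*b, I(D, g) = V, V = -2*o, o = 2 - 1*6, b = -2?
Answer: 99856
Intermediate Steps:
o = -4 (o = 2 - 6 = -4)
V = 8 (V = -2*(-4) = 8)
I(D, g) = 8
W(J) = -15 (W(J) = -5 + 5*(-2) = -5 - 10 = -15)
(331 + W(I(d(-3), 3)))² = (331 - 15)² = 316² = 99856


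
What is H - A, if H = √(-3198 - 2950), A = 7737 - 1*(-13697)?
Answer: -21434 + 2*I*√1537 ≈ -21434.0 + 78.409*I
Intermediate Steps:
A = 21434 (A = 7737 + 13697 = 21434)
H = 2*I*√1537 (H = √(-6148) = 2*I*√1537 ≈ 78.409*I)
H - A = 2*I*√1537 - 1*21434 = 2*I*√1537 - 21434 = -21434 + 2*I*√1537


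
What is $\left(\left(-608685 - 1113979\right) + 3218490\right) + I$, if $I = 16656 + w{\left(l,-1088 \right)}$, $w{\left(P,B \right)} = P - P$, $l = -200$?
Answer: $1512482$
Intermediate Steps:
$w{\left(P,B \right)} = 0$
$I = 16656$ ($I = 16656 + 0 = 16656$)
$\left(\left(-608685 - 1113979\right) + 3218490\right) + I = \left(\left(-608685 - 1113979\right) + 3218490\right) + 16656 = \left(-1722664 + 3218490\right) + 16656 = 1495826 + 16656 = 1512482$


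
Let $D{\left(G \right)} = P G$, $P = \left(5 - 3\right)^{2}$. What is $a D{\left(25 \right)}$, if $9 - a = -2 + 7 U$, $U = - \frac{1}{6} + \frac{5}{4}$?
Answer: $\frac{1025}{3} \approx 341.67$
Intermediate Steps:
$P = 4$ ($P = 2^{2} = 4$)
$U = \frac{13}{12}$ ($U = \left(-1\right) \frac{1}{6} + 5 \cdot \frac{1}{4} = - \frac{1}{6} + \frac{5}{4} = \frac{13}{12} \approx 1.0833$)
$a = \frac{41}{12}$ ($a = 9 - \left(-2 + 7 \cdot \frac{13}{12}\right) = 9 - \left(-2 + \frac{91}{12}\right) = 9 - \frac{67}{12} = \frac{41}{12} \approx 3.4167$)
$D{\left(G \right)} = 4 G$
$a D{\left(25 \right)} = \frac{41 \cdot 4 \cdot 25}{12} = \frac{41}{12} \cdot 100 = \frac{1025}{3}$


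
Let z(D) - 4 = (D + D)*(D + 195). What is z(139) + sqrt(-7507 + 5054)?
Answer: 92856 + I*sqrt(2453) ≈ 92856.0 + 49.528*I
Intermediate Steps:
z(D) = 4 + 2*D*(195 + D) (z(D) = 4 + (D + D)*(D + 195) = 4 + (2*D)*(195 + D) = 4 + 2*D*(195 + D))
z(139) + sqrt(-7507 + 5054) = (4 + 2*139**2 + 390*139) + sqrt(-7507 + 5054) = (4 + 2*19321 + 54210) + sqrt(-2453) = (4 + 38642 + 54210) + I*sqrt(2453) = 92856 + I*sqrt(2453)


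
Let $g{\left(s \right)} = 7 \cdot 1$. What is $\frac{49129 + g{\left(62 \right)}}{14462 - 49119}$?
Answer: $- \frac{49136}{34657} \approx -1.4178$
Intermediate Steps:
$g{\left(s \right)} = 7$
$\frac{49129 + g{\left(62 \right)}}{14462 - 49119} = \frac{49129 + 7}{14462 - 49119} = \frac{49136}{-34657} = 49136 \left(- \frac{1}{34657}\right) = - \frac{49136}{34657}$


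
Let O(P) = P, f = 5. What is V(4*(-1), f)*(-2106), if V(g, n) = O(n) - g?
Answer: -18954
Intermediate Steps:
V(g, n) = n - g
V(4*(-1), f)*(-2106) = (5 - 4*(-1))*(-2106) = (5 - 1*(-4))*(-2106) = (5 + 4)*(-2106) = 9*(-2106) = -18954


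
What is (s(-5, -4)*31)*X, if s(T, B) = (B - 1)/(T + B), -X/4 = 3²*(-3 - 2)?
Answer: 3100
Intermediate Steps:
X = 180 (X = -4*3²*(-3 - 2) = -36*(-5) = -4*(-45) = 180)
s(T, B) = (-1 + B)/(B + T)
(s(-5, -4)*31)*X = (((-1 - 4)/(-4 - 5))*31)*180 = ((-5/(-9))*31)*180 = (-⅑*(-5)*31)*180 = ((5/9)*31)*180 = (155/9)*180 = 3100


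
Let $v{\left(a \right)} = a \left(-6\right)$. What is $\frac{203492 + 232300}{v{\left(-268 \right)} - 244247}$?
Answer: $- \frac{435792}{242639} \approx -1.7961$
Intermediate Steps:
$v{\left(a \right)} = - 6 a$
$\frac{203492 + 232300}{v{\left(-268 \right)} - 244247} = \frac{203492 + 232300}{\left(-6\right) \left(-268\right) - 244247} = \frac{435792}{1608 - 244247} = \frac{435792}{-242639} = 435792 \left(- \frac{1}{242639}\right) = - \frac{435792}{242639}$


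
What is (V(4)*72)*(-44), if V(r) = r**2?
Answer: -50688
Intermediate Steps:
(V(4)*72)*(-44) = (4**2*72)*(-44) = (16*72)*(-44) = 1152*(-44) = -50688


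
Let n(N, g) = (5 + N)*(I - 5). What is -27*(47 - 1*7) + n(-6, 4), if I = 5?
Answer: -1080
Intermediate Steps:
n(N, g) = 0 (n(N, g) = (5 + N)*(5 - 5) = (5 + N)*0 = 0)
-27*(47 - 1*7) + n(-6, 4) = -27*(47 - 1*7) + 0 = -27*(47 - 7) + 0 = -27*40 + 0 = -1080 + 0 = -1080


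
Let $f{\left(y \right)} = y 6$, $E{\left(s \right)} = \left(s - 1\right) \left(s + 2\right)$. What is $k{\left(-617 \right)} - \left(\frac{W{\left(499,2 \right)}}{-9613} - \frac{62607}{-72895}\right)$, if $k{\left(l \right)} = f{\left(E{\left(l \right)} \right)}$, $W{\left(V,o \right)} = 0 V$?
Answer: $\frac{166231153293}{72895} \approx 2.2804 \cdot 10^{6}$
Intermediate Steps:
$W{\left(V,o \right)} = 0$
$E{\left(s \right)} = \left(-1 + s\right) \left(2 + s\right)$
$f{\left(y \right)} = 6 y$
$k{\left(l \right)} = -12 + 6 l + 6 l^{2}$ ($k{\left(l \right)} = 6 \left(-2 + l + l^{2}\right) = -12 + 6 l + 6 l^{2}$)
$k{\left(-617 \right)} - \left(\frac{W{\left(499,2 \right)}}{-9613} - \frac{62607}{-72895}\right) = \left(-12 + 6 \left(-617\right) + 6 \left(-617\right)^{2}\right) - \left(\frac{0}{-9613} - \frac{62607}{-72895}\right) = \left(-12 - 3702 + 6 \cdot 380689\right) - \left(0 \left(- \frac{1}{9613}\right) - - \frac{62607}{72895}\right) = \left(-12 - 3702 + 2284134\right) - \left(0 + \frac{62607}{72895}\right) = 2280420 - \frac{62607}{72895} = \frac{166231153293}{72895}$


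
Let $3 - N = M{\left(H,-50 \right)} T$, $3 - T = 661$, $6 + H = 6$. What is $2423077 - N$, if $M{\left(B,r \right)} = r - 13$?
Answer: $2464528$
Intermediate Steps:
$H = 0$ ($H = -6 + 6 = 0$)
$M{\left(B,r \right)} = -13 + r$ ($M{\left(B,r \right)} = r - 13 = -13 + r$)
$T = -658$ ($T = 3 - 661 = -658$)
$N = -41451$ ($N = 3 - \left(-13 - 50\right) \left(-658\right) = 3 - \left(-63\right) \left(-658\right) = 3 - 41454 = -41451$)
$2423077 - N = 2423077 - -41451 = 2423077 + 41451 = 2464528$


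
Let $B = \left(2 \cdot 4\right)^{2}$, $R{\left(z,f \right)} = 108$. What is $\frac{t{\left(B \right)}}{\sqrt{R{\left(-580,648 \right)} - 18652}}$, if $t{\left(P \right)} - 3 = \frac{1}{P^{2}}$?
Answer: $- \frac{12289 i \sqrt{1159}}{18989056} \approx - 0.022032 i$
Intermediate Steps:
$B = 64$ ($B = 8^{2} = 64$)
$t{\left(P \right)} = 3 + \frac{1}{P^{2}}$
$\frac{t{\left(B \right)}}{\sqrt{R{\left(-580,648 \right)} - 18652}} = \frac{3 + \frac{1}{4096}}{\sqrt{108 - 18652}} = \frac{3 + \frac{1}{4096}}{\sqrt{-18544}} = \frac{12289}{4096 \cdot 4 i \sqrt{1159}} = \frac{12289 \left(- \frac{i \sqrt{1159}}{4636}\right)}{4096} = - \frac{12289 i \sqrt{1159}}{18989056}$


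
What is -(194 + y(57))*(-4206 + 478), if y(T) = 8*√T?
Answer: 723232 + 29824*√57 ≈ 9.4840e+5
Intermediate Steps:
-(194 + y(57))*(-4206 + 478) = -(194 + 8*√57)*(-4206 + 478) = -(194 + 8*√57)*(-3728) = -(-723232 - 29824*√57) = 723232 + 29824*√57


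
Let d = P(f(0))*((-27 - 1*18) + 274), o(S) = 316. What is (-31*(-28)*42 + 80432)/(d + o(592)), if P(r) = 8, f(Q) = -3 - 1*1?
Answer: 29222/537 ≈ 54.417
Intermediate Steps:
f(Q) = -4 (f(Q) = -3 - 1 = -4)
d = 1832 (d = 8*((-27 - 1*18) + 274) = 8*((-27 - 18) + 274) = 8*(-45 + 274) = 8*229 = 1832)
(-31*(-28)*42 + 80432)/(d + o(592)) = (-31*(-28)*42 + 80432)/(1832 + 316) = (868*42 + 80432)/2148 = (36456 + 80432)*(1/2148) = 116888*(1/2148) = 29222/537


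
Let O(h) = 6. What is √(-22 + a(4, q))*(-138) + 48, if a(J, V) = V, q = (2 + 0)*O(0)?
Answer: 48 - 138*I*√10 ≈ 48.0 - 436.39*I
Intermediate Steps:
q = 12 (q = (2 + 0)*6 = 2*6 = 12)
√(-22 + a(4, q))*(-138) + 48 = √(-22 + 12)*(-138) + 48 = √(-10)*(-138) + 48 = (I*√10)*(-138) + 48 = -138*I*√10 + 48 = 48 - 138*I*√10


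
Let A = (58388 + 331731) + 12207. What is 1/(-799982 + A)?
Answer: -1/397656 ≈ -2.5147e-6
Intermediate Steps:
A = 402326 (A = 390119 + 12207 = 402326)
1/(-799982 + A) = 1/(-799982 + 402326) = 1/(-397656) = -1/397656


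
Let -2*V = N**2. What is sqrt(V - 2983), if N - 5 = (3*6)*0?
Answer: I*sqrt(11982)/2 ≈ 54.731*I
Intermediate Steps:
N = 5 (N = 5 + (3*6)*0 = 5 + 18*0 = 5 + 0 = 5)
V = -25/2 (V = -1/2*5**2 = -1/2*25 = -25/2 ≈ -12.500)
sqrt(V - 2983) = sqrt(-25/2 - 2983) = sqrt(-5991/2) = I*sqrt(11982)/2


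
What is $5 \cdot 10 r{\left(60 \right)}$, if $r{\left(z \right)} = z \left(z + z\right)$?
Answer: $360000$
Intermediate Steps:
$r{\left(z \right)} = 2 z^{2}$ ($r{\left(z \right)} = z 2 z = 2 z^{2}$)
$5 \cdot 10 r{\left(60 \right)} = 5 \cdot 10 \cdot 2 \cdot 60^{2} = 50 \cdot 2 \cdot 3600 = 50 \cdot 7200 = 360000$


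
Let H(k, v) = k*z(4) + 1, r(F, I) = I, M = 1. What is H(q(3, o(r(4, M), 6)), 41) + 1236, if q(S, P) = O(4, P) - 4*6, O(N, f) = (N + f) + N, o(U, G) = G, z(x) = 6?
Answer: 1177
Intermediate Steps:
O(N, f) = f + 2*N
q(S, P) = -16 + P (q(S, P) = (P + 2*4) - 4*6 = (P + 8) - 24 = (8 + P) - 24 = -16 + P)
H(k, v) = 1 + 6*k (H(k, v) = k*6 + 1 = 6*k + 1 = 1 + 6*k)
H(q(3, o(r(4, M), 6)), 41) + 1236 = (1 + 6*(-16 + 6)) + 1236 = (1 + 6*(-10)) + 1236 = (1 - 60) + 1236 = -59 + 1236 = 1177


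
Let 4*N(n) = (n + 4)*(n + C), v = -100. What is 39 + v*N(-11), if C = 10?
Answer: -136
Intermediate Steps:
N(n) = (4 + n)*(10 + n)/4 (N(n) = ((n + 4)*(n + 10))/4 = ((4 + n)*(10 + n))/4 = (4 + n)*(10 + n)/4)
39 + v*N(-11) = 39 - 100*(10 + (¼)*(-11)² + (7/2)*(-11)) = 39 - 100*(10 + (¼)*121 - 77/2) = 39 - 100*(10 + 121/4 - 77/2) = 39 - 100*7/4 = 39 - 175 = -136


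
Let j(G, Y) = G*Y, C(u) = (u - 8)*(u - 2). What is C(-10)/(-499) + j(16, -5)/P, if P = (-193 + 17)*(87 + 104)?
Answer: -451321/1048399 ≈ -0.43049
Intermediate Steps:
C(u) = (-8 + u)*(-2 + u)
P = -33616 (P = -176*191 = -33616)
C(-10)/(-499) + j(16, -5)/P = (16 + (-10)**2 - 10*(-10))/(-499) + (16*(-5))/(-33616) = (16 + 100 + 100)*(-1/499) - 80*(-1/33616) = 216*(-1/499) + 5/2101 = -216/499 + 5/2101 = -451321/1048399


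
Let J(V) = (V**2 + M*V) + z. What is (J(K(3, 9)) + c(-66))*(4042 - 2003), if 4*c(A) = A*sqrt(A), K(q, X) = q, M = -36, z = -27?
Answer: -256914 - 67287*I*sqrt(66)/2 ≈ -2.5691e+5 - 2.7332e+5*I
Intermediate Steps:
J(V) = -27 + V**2 - 36*V (J(V) = (V**2 - 36*V) - 27 = -27 + V**2 - 36*V)
c(A) = A**(3/2)/4 (c(A) = (A*sqrt(A))/4 = A**(3/2)/4)
(J(K(3, 9)) + c(-66))*(4042 - 2003) = ((-27 + 3**2 - 36*3) + (-66)**(3/2)/4)*(4042 - 2003) = ((-27 + 9 - 108) + (-66*I*sqrt(66))/4)*2039 = (-126 - 33*I*sqrt(66)/2)*2039 = -256914 - 67287*I*sqrt(66)/2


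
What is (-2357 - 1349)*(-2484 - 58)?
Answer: 9420652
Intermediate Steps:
(-2357 - 1349)*(-2484 - 58) = -3706*(-2542) = 9420652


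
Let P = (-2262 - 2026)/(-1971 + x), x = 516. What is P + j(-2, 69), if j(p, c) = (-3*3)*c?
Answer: -899267/1455 ≈ -618.05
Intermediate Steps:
j(p, c) = -9*c
P = 4288/1455 (P = (-2262 - 2026)/(-1971 + 516) = -4288/(-1455) = -4288*(-1/1455) = 4288/1455 ≈ 2.9471)
P + j(-2, 69) = 4288/1455 - 9*69 = 4288/1455 - 621 = -899267/1455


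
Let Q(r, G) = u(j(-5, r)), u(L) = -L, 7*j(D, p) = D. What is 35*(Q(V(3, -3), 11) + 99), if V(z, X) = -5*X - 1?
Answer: 3490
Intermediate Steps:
V(z, X) = -1 - 5*X
j(D, p) = D/7
Q(r, G) = 5/7 (Q(r, G) = -(-5)/7 = -1*(-5/7) = 5/7)
35*(Q(V(3, -3), 11) + 99) = 35*(5/7 + 99) = 35*(698/7) = 3490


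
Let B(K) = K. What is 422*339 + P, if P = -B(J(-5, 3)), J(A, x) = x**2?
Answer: 143049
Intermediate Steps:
P = -9 (P = -1*3**2 = -1*9 = -9)
422*339 + P = 422*339 - 9 = 143058 - 9 = 143049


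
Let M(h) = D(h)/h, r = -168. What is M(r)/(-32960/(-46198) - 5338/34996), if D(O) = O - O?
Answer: 0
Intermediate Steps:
D(O) = 0
M(h) = 0 (M(h) = 0/h = 0)
M(r)/(-32960/(-46198) - 5338/34996) = 0/(-32960/(-46198) - 5338/34996) = 0/(-32960*(-1/46198) - 5338*1/34996) = 0/(16480/23099 - 2669/17498) = 0/(226715809/404186302) = 0*(404186302/226715809) = 0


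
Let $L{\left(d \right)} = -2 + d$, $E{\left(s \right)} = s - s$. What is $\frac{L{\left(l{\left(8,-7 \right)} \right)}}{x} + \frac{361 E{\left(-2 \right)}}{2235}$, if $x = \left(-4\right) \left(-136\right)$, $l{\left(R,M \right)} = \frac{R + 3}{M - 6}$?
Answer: $- \frac{37}{7072} \approx -0.0052319$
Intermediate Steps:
$l{\left(R,M \right)} = \frac{3 + R}{-6 + M}$
$E{\left(s \right)} = 0$
$x = 544$
$\frac{L{\left(l{\left(8,-7 \right)} \right)}}{x} + \frac{361 E{\left(-2 \right)}}{2235} = \frac{-2 + \frac{3 + 8}{-6 - 7}}{544} + \frac{361 \cdot 0}{2235} = \left(-2 + \frac{1}{-13} \cdot 11\right) \frac{1}{544} + 0 \cdot \frac{1}{2235} = \left(-2 - \frac{11}{13}\right) \frac{1}{544} + 0 = \left(- \frac{37}{13}\right) \frac{1}{544} + 0 = - \frac{37}{7072} + 0 = - \frac{37}{7072}$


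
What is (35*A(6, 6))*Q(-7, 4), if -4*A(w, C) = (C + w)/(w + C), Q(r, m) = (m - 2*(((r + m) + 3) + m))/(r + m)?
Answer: -35/3 ≈ -11.667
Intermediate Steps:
Q(r, m) = (-6 - 3*m - 2*r)/(m + r) (Q(r, m) = (m - 2*(((m + r) + 3) + m))/(m + r) = (m - 2*((3 + m + r) + m))/(m + r) = (m - 2*(3 + r + 2*m))/(m + r) = (m + (-6 - 4*m - 2*r))/(m + r) = (-6 - 3*m - 2*r)/(m + r))
A(w, C) = -1/4 (A(w, C) = -(C + w)/(4*(w + C)) = -(C + w)/(4*(C + w)) = -1/4*1 = -1/4)
(35*A(6, 6))*Q(-7, 4) = (35*(-1/4))*((-6 - 3*4 - 2*(-7))/(4 - 7)) = -35*(-6 - 12 + 14)/(4*(-3)) = -(-35)*(-4)/12 = -35/4*4/3 = -35/3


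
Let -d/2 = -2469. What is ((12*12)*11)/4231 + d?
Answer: 20894262/4231 ≈ 4938.4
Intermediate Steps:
d = 4938 (d = -2*(-2469) = 4938)
((12*12)*11)/4231 + d = ((12*12)*11)/4231 + 4938 = (144*11)*(1/4231) + 4938 = 1584*(1/4231) + 4938 = 1584/4231 + 4938 = 20894262/4231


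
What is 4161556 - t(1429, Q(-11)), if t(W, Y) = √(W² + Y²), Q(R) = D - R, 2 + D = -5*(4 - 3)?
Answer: 4161556 - √2042057 ≈ 4.1601e+6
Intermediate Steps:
D = -7 (D = -2 - 5*(4 - 3) = -2 - 5*1 = -2 - 5 = -7)
Q(R) = -7 - R
4161556 - t(1429, Q(-11)) = 4161556 - √(1429² + (-7 - 1*(-11))²) = 4161556 - √(2042041 + (-7 + 11)²) = 4161556 - √(2042041 + 4²) = 4161556 - √(2042041 + 16) = 4161556 - √2042057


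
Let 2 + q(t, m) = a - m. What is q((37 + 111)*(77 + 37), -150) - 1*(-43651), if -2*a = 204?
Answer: 43697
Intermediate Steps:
a = -102 (a = -½*204 = -102)
q(t, m) = -104 - m (q(t, m) = -2 + (-102 - m) = -104 - m)
q((37 + 111)*(77 + 37), -150) - 1*(-43651) = (-104 - 1*(-150)) - 1*(-43651) = (-104 + 150) + 43651 = 46 + 43651 = 43697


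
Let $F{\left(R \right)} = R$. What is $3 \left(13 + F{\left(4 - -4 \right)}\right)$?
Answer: $63$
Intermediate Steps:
$3 \left(13 + F{\left(4 - -4 \right)}\right) = 3 \left(13 + \left(4 - -4\right)\right) = 3 \left(13 + \left(4 + 4\right)\right) = 3 \left(13 + 8\right) = 3 \cdot 21 = 63$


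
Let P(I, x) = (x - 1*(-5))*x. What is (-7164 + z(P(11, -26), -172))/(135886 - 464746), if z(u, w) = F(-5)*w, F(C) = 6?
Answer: 683/27405 ≈ 0.024922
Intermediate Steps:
P(I, x) = x*(5 + x) (P(I, x) = (x + 5)*x = (5 + x)*x = x*(5 + x))
z(u, w) = 6*w
(-7164 + z(P(11, -26), -172))/(135886 - 464746) = (-7164 + 6*(-172))/(135886 - 464746) = (-7164 - 1032)/(-328860) = -8196*(-1/328860) = 683/27405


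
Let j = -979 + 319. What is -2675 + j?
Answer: -3335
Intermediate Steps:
j = -660
-2675 + j = -2675 - 660 = -3335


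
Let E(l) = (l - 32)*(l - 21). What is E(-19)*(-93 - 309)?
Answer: -820080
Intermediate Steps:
E(l) = (-32 + l)*(-21 + l)
E(-19)*(-93 - 309) = (672 + (-19)² - 53*(-19))*(-93 - 309) = (672 + 361 + 1007)*(-402) = 2040*(-402) = -820080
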